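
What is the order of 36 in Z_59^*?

29

By Lagrange's theorem, ord_59(36) divides φ(59) = 59 − 1 = 58 = 2 · 29.
Divisors of 58: 1, 2, 29, 58.
Check 36^d mod 59 for each divisor in increasing order:
36^1 ≡ 36
36^2 ≡ 57
36^29 ≡ 1
Therefore the multiplicative order of 36 modulo 59 is 29.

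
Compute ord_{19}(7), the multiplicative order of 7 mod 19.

By Lagrange's theorem, ord_19(7) divides φ(19) = 19 − 1 = 18 = 2 · 3^2.
Divisors of 18: 1, 2, 3, 6, 9, 18.
Evaluate successive powers at the divisors of 18:
7^1 ≡ 7 (mod 19)
7^2 ≡ 11 (mod 19)
7^3 ≡ 1 (mod 19) ✓
The smallest such exponent is 3, so the order of 7 is 3.

3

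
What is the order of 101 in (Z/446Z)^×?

111

ord(101) | φ(446) = φ(2)·φ(223) = 1·222 = 222 = 2 · 3 · 37.
Divisors of 222: 1, 2, 3, 6, 37, 74, 111, 222.
Evaluate successive powers at the divisors of 222:
101^1 ≡ 101 (mod 446)
101^2 ≡ 389 (mod 446)
101^3 ≡ 41 (mod 446)
101^6 ≡ 343 (mod 446)
101^37 ≡ 39 (mod 446)
101^74 ≡ 183 (mod 446)
101^111 ≡ 1 (mod 446) ✓
Therefore the multiplicative order of 101 modulo 446 is 111.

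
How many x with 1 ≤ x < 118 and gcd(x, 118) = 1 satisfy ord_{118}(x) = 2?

1

φ(118) = φ(2)·φ(59) = 1·58 = 58 = 2 · 29.
In a cyclic group of order 58, there are φ(d) elements of order d for each divisor d of 58, and zero for non-divisors.
2 | 58, and φ(2) = 2 − 1 = 1.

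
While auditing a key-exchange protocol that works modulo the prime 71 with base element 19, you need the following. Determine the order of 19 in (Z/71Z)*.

35

Since 19 ∈ (Z/71Z)^×, its order divides φ(71) = 71 − 1 = 70 = 2 · 5 · 7.
Divisors of 70: 1, 2, 5, 7, 10, 14, 35, 70.
Evaluate successive powers at the divisors of 70:
19^1 ≡ 19 (mod 71)
19^2 ≡ 6 (mod 71)
19^5 ≡ 45 (mod 71)
19^7 ≡ 57 (mod 71)
19^10 ≡ 37 (mod 71)
19^14 ≡ 54 (mod 71)
19^35 ≡ 1 (mod 71) ✓
The smallest such exponent is 35, so the order of 19 is 35.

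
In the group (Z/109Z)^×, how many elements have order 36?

φ(109) = 109 − 1 = 108 = 2^2 · 3^3.
(Z/109Z)^× is cyclic (|G| = 108); a cyclic group of order m has exactly φ(d) elements of each order d | m, and none otherwise.
36 = 2^2 · 3^2 divides 108, and φ(36) = 12.

12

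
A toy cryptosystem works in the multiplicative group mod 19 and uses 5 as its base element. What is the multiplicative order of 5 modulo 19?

9

By Lagrange's theorem, ord_19(5) divides φ(19) = 19 − 1 = 18 = 2 · 3^2.
Divisors of 18: 1, 2, 3, 6, 9, 18.
Evaluate successive powers at the divisors of 18:
5^1 ≡ 5 (mod 19)
5^2 ≡ 6 (mod 19)
5^3 ≡ 11 (mod 19)
5^6 ≡ 7 (mod 19)
5^9 ≡ 1 (mod 19) ✓
Therefore the multiplicative order of 5 modulo 19 is 9.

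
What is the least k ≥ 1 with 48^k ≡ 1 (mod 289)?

272

ord(48) | φ(289) = φ(17^2) = 17·(17−1) = 272 = 2^4 · 17.
Divisors of 272: 1, 2, 4, 8, 16, 17, 34, 68, 136, 272.
Test each divisor d:
48^1 ≡ 48 (mod 289)
48^2 ≡ 281 (mod 289)
48^4 ≡ 64 (mod 289)
48^8 ≡ 50 (mod 289)
48^16 ≡ 188 (mod 289)
48^17 ≡ 65 (mod 289)
48^34 ≡ 179 (mod 289)
48^68 ≡ 251 (mod 289)
48^136 ≡ 288 (mod 289)
48^272 ≡ 1 (mod 289) ✓
Hence ord(48) = 272.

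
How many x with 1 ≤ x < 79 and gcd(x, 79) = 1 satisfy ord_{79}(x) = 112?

φ(79) = 79 − 1 = 78 = 2 · 3 · 13.
(Z/79Z)^× is cyclic (|G| = 78); a cyclic group of order m has exactly φ(d) elements of each order d | m, and none otherwise.
Since 112 ∤ 78, the count is 0.

0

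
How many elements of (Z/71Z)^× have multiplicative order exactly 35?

24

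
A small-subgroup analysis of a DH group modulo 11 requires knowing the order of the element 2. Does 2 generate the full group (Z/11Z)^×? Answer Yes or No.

φ(11) = 11 − 1 = 10 = 2 · 5.
2 is a primitive root mod 11 iff 2^(φ(11)/q) ≢ 1 for every prime q | φ(11), i.e. q ∈ {2, 5}.
2^5 ≡ 10 (mod 11)  [q = 2: ≢ 1 ✓]
2^2 ≡ 4 (mod 11)  [q = 5: ≢ 1 ✓]
All checks pass, so 2 has order 10 and is a primitive root modulo 11.

Yes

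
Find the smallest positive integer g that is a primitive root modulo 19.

2

φ(19) = 19 − 1 = 18 = 2 · 3^2.
g is a primitive root iff g^(18/q) ≢ 1 (mod 19) for each prime q ∈ {2, 3}.
g = 2: 2^9 ≡ 18; 2^6 ≡ 7 — none is 1, so 2 is a primitive root.
Hence the least primitive root of 19 is 2.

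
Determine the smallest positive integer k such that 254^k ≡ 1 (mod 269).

Since 254 ∈ (Z/269Z)^×, its order divides φ(269) = 269 − 1 = 268 = 2^2 · 67.
Divisors of 268: 1, 2, 4, 67, 134, 268.
Evaluate successive powers at the divisors of 268:
254^1 ≡ 254 (mod 269)
254^2 ≡ 225 (mod 269)
254^4 ≡ 53 (mod 269)
254^67 ≡ 82 (mod 269)
254^134 ≡ 268 (mod 269)
254^268 ≡ 1 (mod 269) ✓
Therefore the multiplicative order of 254 modulo 269 is 268.

268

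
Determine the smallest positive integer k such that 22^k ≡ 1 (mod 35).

By Lagrange's theorem, ord_35(22) divides φ(35) = φ(5·7) = (5−1)·(7−1) = 4·6 = 24 = 2^3 · 3.
Divisors of 24: 1, 2, 3, 4, 6, 8, 12, 24.
Check 22^d mod 35 for each divisor in increasing order:
22^1 ≡ 22
22^2 ≡ 29
22^3 ≡ 8
22^4 ≡ 1
Hence ord(22) = 4.

4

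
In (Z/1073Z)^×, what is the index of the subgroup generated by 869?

28

Since 869 ∈ (Z/1073Z)^×, its order divides φ(1073) = φ(29·37) = (29−1)·(37−1) = 28·36 = 1008 = 2^4 · 3^2 · 7.
Divisors of 1008: 1, 2, 3, 4, 6, 7, 8, 9, 12, 14, 16, 18, 21, 24, 28, 36, 42, 48, 56, 63, 72, 84, 112, 126, 144, 168, 252, 336, 504, 1008.
Evaluate successive powers at the divisors of 1008:
869^1 ≡ 869
869^2 ≡ 842
869^3 ≡ 985
869^4 ≡ 784
869^6 ≡ 233
869^7 ≡ 753
869^8 ≡ 900
869^9 ≡ 956
869^12 ≡ 639
869^14 ≡ 465
869^16 ≡ 958
869^18 ≡ 813
869^21 ≡ 347
869^24 ≡ 581
869^28 ≡ 552
869^36 ≡ 1
The order of 869 is 36, so the subgroup it generates has 36 elements.
The index is φ(1073) / ord(869) = 1008 / 36 = 28.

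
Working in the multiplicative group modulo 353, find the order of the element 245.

352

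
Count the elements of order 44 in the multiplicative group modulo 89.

20

φ(89) = 89 − 1 = 88 = 2^3 · 11.
Since (Z/89Z)^× is cyclic of order 88, the number of elements of order d is φ(d) when d | 88 and 0 otherwise.
44 = 2^2 · 11 divides 88, and φ(44) = 20.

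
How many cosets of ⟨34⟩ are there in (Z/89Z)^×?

22

The order of 34 must divide φ(89) = 89 − 1 = 88 = 2^3 · 11.
Divisors of 88: 1, 2, 4, 8, 11, 22, 44, 88.
Evaluate successive powers at the divisors of 88:
34^1 ≡ 34 (mod 89)
34^2 ≡ 88 (mod 89)
34^4 ≡ 1 (mod 89) ✓
So ord_89(34) = 4, hence |⟨34⟩| = 4.
Index = |(Z/89Z)^×| / |⟨34⟩| = 88 / 4 = 22.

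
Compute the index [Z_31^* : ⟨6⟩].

Since 6 ∈ (Z/31Z)^×, its order divides φ(31) = 31 − 1 = 30 = 2 · 3 · 5.
Divisors of 30: 1, 2, 3, 5, 6, 10, 15, 30.
Compute 6^d (mod 31) for the divisors d until we hit 1:
6^1 ≡ 6
6^2 ≡ 5
6^3 ≡ 30
6^5 ≡ 26
6^6 ≡ 1
Thus |⟨6⟩| = ord(6) = 6.
The index is φ(31) / ord(6) = 30 / 6 = 5.

5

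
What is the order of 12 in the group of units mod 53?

ord(12) | φ(53) = 53 − 1 = 52 = 2^2 · 13.
Divisors of 52: 1, 2, 4, 13, 26, 52.
Compute 12^d (mod 53) for the divisors d until we hit 1:
12^1 ≡ 12 (mod 53)
12^2 ≡ 38 (mod 53)
12^4 ≡ 13 (mod 53)
12^13 ≡ 23 (mod 53)
12^26 ≡ 52 (mod 53)
12^52 ≡ 1 (mod 53) ✓
Therefore the multiplicative order of 12 modulo 53 is 52.

52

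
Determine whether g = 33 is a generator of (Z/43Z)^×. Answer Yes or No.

Yes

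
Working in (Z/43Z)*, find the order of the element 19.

42

The order of 19 must divide φ(43) = 43 − 1 = 42 = 2 · 3 · 7.
Divisors of 42: 1, 2, 3, 6, 7, 14, 21, 42.
Evaluate successive powers at the divisors of 42:
19^1 ≡ 19 (mod 43)
19^2 ≡ 17 (mod 43)
19^3 ≡ 22 (mod 43)
19^6 ≡ 11 (mod 43)
19^7 ≡ 37 (mod 43)
19^14 ≡ 36 (mod 43)
19^21 ≡ 42 (mod 43)
19^42 ≡ 1 (mod 43) ✓
Therefore the multiplicative order of 19 modulo 43 is 42.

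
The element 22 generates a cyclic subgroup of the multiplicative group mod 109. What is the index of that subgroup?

4

By Lagrange's theorem, ord_109(22) divides φ(109) = 109 − 1 = 108 = 2^2 · 3^3.
Divisors of 108: 1, 2, 3, 4, 6, 9, 12, 18, 27, 36, 54, 108.
Compute 22^d (mod 109) for the divisors d until we hit 1:
22^1 ≡ 22
22^2 ≡ 48
22^3 ≡ 75
22^4 ≡ 15
22^6 ≡ 66
22^9 ≡ 45
22^12 ≡ 105
22^18 ≡ 63
22^27 ≡ 1
So ord_109(22) = 27, hence |⟨22⟩| = 27.
Index = |(Z/109Z)^×| / |⟨22⟩| = 108 / 27 = 4.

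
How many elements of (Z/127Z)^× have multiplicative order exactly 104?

φ(127) = 127 − 1 = 126 = 2 · 3^2 · 7.
(Z/127Z)^× is cyclic (|G| = 126); a cyclic group of order m has exactly φ(d) elements of each order d | m, and none otherwise.
Here 126 is not a multiple of 104, so there are no elements of order 104.

0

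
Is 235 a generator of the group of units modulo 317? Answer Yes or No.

No

φ(317) = 317 − 1 = 316 = 2^2 · 79.
An element g generates (Z/317Z)^× iff g^(316/q) ≢ 1 (mod 317) for each prime q ∈ {2, 79}.
235^158 ≡ 1 (mod 317)  [q = 2: ≡ 1 ✗]
235^4 ≡ 51 (mod 317)  [q = 79: ≢ 1 ✓]
The check at q = 2 fails, so 235 generates a proper subgroup.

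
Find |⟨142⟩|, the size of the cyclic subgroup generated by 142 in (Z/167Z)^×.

166

Since 142 ∈ (Z/167Z)^×, its order divides φ(167) = 167 − 1 = 166 = 2 · 83.
Divisors of 166: 1, 2, 83, 166.
Evaluate successive powers at the divisors of 166:
142^1 ≡ 142
142^2 ≡ 124
142^83 ≡ 166
142^166 ≡ 1
The smallest such exponent is 166, so the order of 142 is 166.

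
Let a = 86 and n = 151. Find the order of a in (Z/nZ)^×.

25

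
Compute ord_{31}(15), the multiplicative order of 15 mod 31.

10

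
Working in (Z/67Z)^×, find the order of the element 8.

By Lagrange's theorem, ord_67(8) divides φ(67) = 67 − 1 = 66 = 2 · 3 · 11.
Divisors of 66: 1, 2, 3, 6, 11, 22, 33, 66.
Evaluate successive powers at the divisors of 66:
8^1 ≡ 8
8^2 ≡ 64
8^3 ≡ 43
8^6 ≡ 40
8^11 ≡ 66
8^22 ≡ 1
The smallest such exponent is 22, so the order of 8 is 22.

22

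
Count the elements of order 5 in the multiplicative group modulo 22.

4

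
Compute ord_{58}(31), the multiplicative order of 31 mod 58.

Since 31 ∈ (Z/58Z)^×, its order divides φ(58) = φ(2)·φ(29) = 1·28 = 28 = 2^2 · 7.
Divisors of 28: 1, 2, 4, 7, 14, 28.
Evaluate successive powers at the divisors of 28:
31^1 ≡ 31 (mod 58)
31^2 ≡ 33 (mod 58)
31^4 ≡ 45 (mod 58)
31^7 ≡ 41 (mod 58)
31^14 ≡ 57 (mod 58)
31^28 ≡ 1 (mod 58) ✓
Therefore the multiplicative order of 31 modulo 58 is 28.

28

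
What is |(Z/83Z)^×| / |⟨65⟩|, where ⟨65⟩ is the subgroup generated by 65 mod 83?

2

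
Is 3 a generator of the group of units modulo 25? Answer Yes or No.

Yes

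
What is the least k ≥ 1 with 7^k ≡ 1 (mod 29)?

7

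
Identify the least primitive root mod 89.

3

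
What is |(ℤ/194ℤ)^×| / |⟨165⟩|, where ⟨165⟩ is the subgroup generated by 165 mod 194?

By Lagrange's theorem, ord_194(165) divides φ(194) = φ(2)·φ(97) = 1·96 = 96 = 2^5 · 3.
Divisors of 96: 1, 2, 3, 4, 6, 8, 12, 16, 24, 32, 48, 96.
Test each divisor d:
165^1 ≡ 165 (mod 194)
165^2 ≡ 65 (mod 194)
165^3 ≡ 55 (mod 194)
165^4 ≡ 151 (mod 194)
165^6 ≡ 115 (mod 194)
165^8 ≡ 103 (mod 194)
165^12 ≡ 33 (mod 194)
165^16 ≡ 133 (mod 194)
165^24 ≡ 119 (mod 194)
165^32 ≡ 35 (mod 194)
165^48 ≡ 193 (mod 194)
165^96 ≡ 1 (mod 194) ✓
So ord_194(165) = 96, hence |⟨165⟩| = 96.
[(Z/194Z)^× : ⟨165⟩] = 96/96 = 1.

1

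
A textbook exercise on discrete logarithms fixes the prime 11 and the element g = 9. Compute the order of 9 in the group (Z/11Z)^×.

The order of 9 must divide φ(11) = 11 − 1 = 10 = 2 · 5.
Divisors of 10: 1, 2, 5, 10.
Test each divisor d:
9^1 ≡ 9
9^2 ≡ 4
9^5 ≡ 1
Hence ord(9) = 5.

5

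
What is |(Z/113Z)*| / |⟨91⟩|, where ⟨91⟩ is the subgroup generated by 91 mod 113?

By Lagrange's theorem, ord_113(91) divides φ(113) = 113 − 1 = 112 = 2^4 · 7.
Divisors of 112: 1, 2, 4, 7, 8, 14, 16, 28, 56, 112.
Check 91^d mod 113 for each divisor in increasing order:
91^1 ≡ 91 (mod 113)
91^2 ≡ 32 (mod 113)
91^4 ≡ 7 (mod 113)
91^7 ≡ 44 (mod 113)
91^8 ≡ 49 (mod 113)
91^14 ≡ 15 (mod 113)
91^16 ≡ 28 (mod 113)
91^28 ≡ 112 (mod 113)
91^56 ≡ 1 (mod 113) ✓
So ord_113(91) = 56, hence |⟨91⟩| = 56.
Index = |(Z/113Z)^×| / |⟨91⟩| = 112 / 56 = 2.

2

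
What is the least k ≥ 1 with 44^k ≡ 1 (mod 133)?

9

Since 44 ∈ (Z/133Z)^×, its order divides φ(133) = φ(7·19) = (7−1)·(19−1) = 6·18 = 108 = 2^2 · 3^3.
Divisors of 108: 1, 2, 3, 4, 6, 9, 12, 18, 27, 36, 54, 108.
Check 44^d mod 133 for each divisor in increasing order:
44^1 ≡ 44 (mod 133)
44^2 ≡ 74 (mod 133)
44^3 ≡ 64 (mod 133)
44^4 ≡ 23 (mod 133)
44^6 ≡ 106 (mod 133)
44^9 ≡ 1 (mod 133) ✓
The smallest such exponent is 9, so the order of 44 is 9.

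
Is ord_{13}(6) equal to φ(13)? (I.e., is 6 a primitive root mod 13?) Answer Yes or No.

Yes

φ(13) = 13 − 1 = 12 = 2^2 · 3.
6 is a primitive root mod 13 iff 6^(φ(13)/q) ≢ 1 for every prime q | φ(13), i.e. q ∈ {2, 3}.
6^6 ≡ 12 (mod 13)  [q = 2: ≢ 1 ✓]
6^4 ≡ 9 (mod 13)  [q = 3: ≢ 1 ✓]
None equal 1, so ord_13(6) = 12: 6 is a primitive root.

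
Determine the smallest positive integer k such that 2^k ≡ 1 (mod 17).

8

By Lagrange's theorem, ord_17(2) divides φ(17) = 17 − 1 = 16 = 2^4.
Divisors of 16: 1, 2, 4, 8, 16.
Test each divisor d:
2^1 ≡ 2
2^2 ≡ 4
2^4 ≡ 16
2^8 ≡ 1
Therefore the multiplicative order of 2 modulo 17 is 8.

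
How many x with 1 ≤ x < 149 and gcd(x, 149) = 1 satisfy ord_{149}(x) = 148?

φ(149) = 149 − 1 = 148 = 2^2 · 37.
In a cyclic group of order 148, there are φ(d) elements of order d for each divisor d of 148, and zero for non-divisors.
148 = 2^2 · 37 divides 148, and φ(148) = 72.

72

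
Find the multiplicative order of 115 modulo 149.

By Lagrange's theorem, ord_149(115) divides φ(149) = 149 − 1 = 148 = 2^2 · 37.
Divisors of 148: 1, 2, 4, 37, 74, 148.
Check 115^d mod 149 for each divisor in increasing order:
115^1 ≡ 115 (mod 149)
115^2 ≡ 113 (mod 149)
115^4 ≡ 104 (mod 149)
115^37 ≡ 44 (mod 149)
115^74 ≡ 148 (mod 149)
115^148 ≡ 1 (mod 149) ✓
Therefore the multiplicative order of 115 modulo 149 is 148.

148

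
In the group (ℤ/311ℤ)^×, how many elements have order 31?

30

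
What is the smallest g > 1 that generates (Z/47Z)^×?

5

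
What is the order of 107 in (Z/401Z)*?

By Lagrange's theorem, ord_401(107) divides φ(401) = 401 − 1 = 400 = 2^4 · 5^2.
Divisors of 400: 1, 2, 4, 5, 8, 10, 16, 20, 25, 40, 50, 80, 100, 200, 400.
Test each divisor d:
107^1 ≡ 107 (mod 401)
107^2 ≡ 221 (mod 401)
107^4 ≡ 320 (mod 401)
107^5 ≡ 155 (mod 401)
107^8 ≡ 145 (mod 401)
107^10 ≡ 366 (mod 401)
107^16 ≡ 173 (mod 401)
107^20 ≡ 22 (mod 401)
107^25 ≡ 202 (mod 401)
107^40 ≡ 83 (mod 401)
107^50 ≡ 303 (mod 401)
107^80 ≡ 72 (mod 401)
107^100 ≡ 381 (mod 401)
107^200 ≡ 400 (mod 401)
107^400 ≡ 1 (mod 401) ✓
Hence ord(107) = 400.

400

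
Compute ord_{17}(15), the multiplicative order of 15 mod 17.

8

ord(15) | φ(17) = 17 − 1 = 16 = 2^4.
Divisors of 16: 1, 2, 4, 8, 16.
Test each divisor d:
15^1 ≡ 15 (mod 17)
15^2 ≡ 4 (mod 17)
15^4 ≡ 16 (mod 17)
15^8 ≡ 1 (mod 17) ✓
Therefore the multiplicative order of 15 modulo 17 is 8.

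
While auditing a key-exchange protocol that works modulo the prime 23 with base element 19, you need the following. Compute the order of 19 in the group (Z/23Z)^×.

22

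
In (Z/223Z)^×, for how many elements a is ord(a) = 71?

φ(223) = 223 − 1 = 222 = 2 · 3 · 37.
Since (Z/223Z)^× is cyclic of order 222, the number of elements of order d is φ(d) when d | 222 and 0 otherwise.
Here 222 is not a multiple of 71, so there are no elements of order 71.

0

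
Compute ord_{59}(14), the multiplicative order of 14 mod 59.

58

Since 14 ∈ (Z/59Z)^×, its order divides φ(59) = 59 − 1 = 58 = 2 · 29.
Divisors of 58: 1, 2, 29, 58.
Evaluate successive powers at the divisors of 58:
14^1 ≡ 14 (mod 59)
14^2 ≡ 19 (mod 59)
14^29 ≡ 58 (mod 59)
14^58 ≡ 1 (mod 59) ✓
Hence ord(14) = 58.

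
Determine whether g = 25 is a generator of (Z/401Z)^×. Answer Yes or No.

φ(401) = 401 − 1 = 400 = 2^4 · 5^2.
An element g generates (Z/401Z)^× iff g^(400/q) ≢ 1 (mod 401) for each prime q ∈ {2, 5}.
25^200 ≡ 1 (mod 401)  [q = 2: ≡ 1 ✗]
25^80 ≡ 72 (mod 401)  [q = 5: ≢ 1 ✓]
Since 25^200 ≡ 1, the order of 25 divides 200 < 400, so 25 is not a primitive root.

No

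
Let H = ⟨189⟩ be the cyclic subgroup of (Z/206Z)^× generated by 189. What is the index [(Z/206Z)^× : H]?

1

ord(189) | φ(206) = φ(2)·φ(103) = 1·102 = 102 = 2 · 3 · 17.
Divisors of 102: 1, 2, 3, 6, 17, 34, 51, 102.
Test each divisor d:
189^1 ≡ 189 (mod 206)
189^2 ≡ 83 (mod 206)
189^3 ≡ 31 (mod 206)
189^6 ≡ 137 (mod 206)
189^17 ≡ 57 (mod 206)
189^34 ≡ 159 (mod 206)
189^51 ≡ 205 (mod 206)
189^102 ≡ 1 (mod 206) ✓
So ord_206(189) = 102, hence |⟨189⟩| = 102.
The index is φ(206) / ord(189) = 102 / 102 = 1.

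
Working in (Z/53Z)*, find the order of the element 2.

52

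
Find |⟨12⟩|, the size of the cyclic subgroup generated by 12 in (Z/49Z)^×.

42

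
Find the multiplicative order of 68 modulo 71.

The order of 68 must divide φ(71) = 71 − 1 = 70 = 2 · 5 · 7.
Divisors of 70: 1, 2, 5, 7, 10, 14, 35, 70.
Check 68^d mod 71 for each divisor in increasing order:
68^1 ≡ 68
68^2 ≡ 9
68^5 ≡ 41
68^7 ≡ 14
68^10 ≡ 48
68^14 ≡ 54
68^35 ≡ 70
68^70 ≡ 1
The smallest such exponent is 70, so the order of 68 is 70.

70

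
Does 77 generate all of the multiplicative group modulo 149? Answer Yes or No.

Yes

φ(149) = 149 − 1 = 148 = 2^2 · 37.
It suffices to check that the order of 77 is not a proper divisor of 148: compute 77^(148/q) for q ∈ {2, 37}.
77^74 ≡ 148 (mod 149)  [q = 2: ≢ 1 ✓]
77^4 ≡ 67 (mod 149)  [q = 37: ≢ 1 ✓]
Every test exponent gives a nontrivial residue, hence 77 generates the full group.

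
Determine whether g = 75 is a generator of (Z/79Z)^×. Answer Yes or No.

φ(79) = 79 − 1 = 78 = 2 · 3 · 13.
An element g generates (Z/79Z)^× iff g^(78/q) ≢ 1 (mod 79) for each prime q ∈ {2, 3, 13}.
75^39 ≡ 78 (mod 79)  [q = 2: ≢ 1 ✓]
75^26 ≡ 55 (mod 79)  [q = 3: ≢ 1 ✓]
75^6 ≡ 67 (mod 79)  [q = 13: ≢ 1 ✓]
Every test exponent gives a nontrivial residue, hence 75 generates the full group.

Yes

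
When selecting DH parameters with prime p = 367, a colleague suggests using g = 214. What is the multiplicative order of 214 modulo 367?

183

Since 214 ∈ (Z/367Z)^×, its order divides φ(367) = 367 − 1 = 366 = 2 · 3 · 61.
Divisors of 366: 1, 2, 3, 6, 61, 122, 183, 366.
Compute 214^d (mod 367) for the divisors d until we hit 1:
214^1 ≡ 214 (mod 367)
214^2 ≡ 288 (mod 367)
214^3 ≡ 343 (mod 367)
214^6 ≡ 209 (mod 367)
214^61 ≡ 83 (mod 367)
214^122 ≡ 283 (mod 367)
214^183 ≡ 1 (mod 367) ✓
The smallest such exponent is 183, so the order of 214 is 183.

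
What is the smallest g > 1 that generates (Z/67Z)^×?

2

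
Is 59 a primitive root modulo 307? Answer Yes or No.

Yes

φ(307) = 307 − 1 = 306 = 2 · 3^2 · 17.
Test 59^(306/q) mod 307 for each prime factor q of 306:
59^153 ≡ 306 (mod 307)  [q = 2: ≢ 1 ✓]
59^102 ≡ 17 (mod 307)  [q = 3: ≢ 1 ✓]
59^18 ≡ 105 (mod 307)  [q = 17: ≢ 1 ✓]
None equal 1, so ord_307(59) = 306: 59 is a primitive root.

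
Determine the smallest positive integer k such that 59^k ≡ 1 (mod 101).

Since 59 ∈ (Z/101Z)^×, its order divides φ(101) = 101 − 1 = 100 = 2^2 · 5^2.
Divisors of 100: 1, 2, 4, 5, 10, 20, 25, 50, 100.
Compute 59^d (mod 101) for the divisors d until we hit 1:
59^1 ≡ 59
59^2 ≡ 47
59^4 ≡ 88
59^5 ≡ 41
59^10 ≡ 65
59^20 ≡ 84
59^25 ≡ 10
59^50 ≡ 100
59^100 ≡ 1
Hence ord(59) = 100.

100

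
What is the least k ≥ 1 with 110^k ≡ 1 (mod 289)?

8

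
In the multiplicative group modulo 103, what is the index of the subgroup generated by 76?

6

The order of 76 must divide φ(103) = 103 − 1 = 102 = 2 · 3 · 17.
Divisors of 102: 1, 2, 3, 6, 17, 34, 51, 102.
Test each divisor d:
76^1 ≡ 76 (mod 103)
76^2 ≡ 8 (mod 103)
76^3 ≡ 93 (mod 103)
76^6 ≡ 100 (mod 103)
76^17 ≡ 1 (mod 103) ✓
The order of 76 is 17, so the subgroup it generates has 17 elements.
[(Z/103Z)^× : ⟨76⟩] = 102/17 = 6.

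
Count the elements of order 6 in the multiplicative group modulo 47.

0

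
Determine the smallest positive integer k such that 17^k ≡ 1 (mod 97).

Since 17 ∈ (Z/97Z)^×, its order divides φ(97) = 97 − 1 = 96 = 2^5 · 3.
Divisors of 96: 1, 2, 3, 4, 6, 8, 12, 16, 24, 32, 48, 96.
Compute 17^d (mod 97) for the divisors d until we hit 1:
17^1 ≡ 17 (mod 97)
17^2 ≡ 95 (mod 97)
17^3 ≡ 63 (mod 97)
17^4 ≡ 4 (mod 97)
17^6 ≡ 89 (mod 97)
17^8 ≡ 16 (mod 97)
17^12 ≡ 64 (mod 97)
17^16 ≡ 62 (mod 97)
17^24 ≡ 22 (mod 97)
17^32 ≡ 61 (mod 97)
17^48 ≡ 96 (mod 97)
17^96 ≡ 1 (mod 97) ✓
Therefore the multiplicative order of 17 modulo 97 is 96.

96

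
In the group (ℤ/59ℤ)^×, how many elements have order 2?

φ(59) = 59 − 1 = 58 = 2 · 29.
Since (Z/59Z)^× is cyclic of order 58, the number of elements of order d is φ(d) when d | 58 and 0 otherwise.
2 | 58, and φ(2) = 2 − 1 = 1.

1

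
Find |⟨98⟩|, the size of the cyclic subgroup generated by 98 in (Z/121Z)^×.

22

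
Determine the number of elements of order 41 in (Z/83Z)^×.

40

φ(83) = 83 − 1 = 82 = 2 · 41.
Since (Z/83Z)^× is cyclic of order 82, the number of elements of order d is φ(d) when d | 82 and 0 otherwise.
41 | 82, and φ(41) = 41 − 1 = 40.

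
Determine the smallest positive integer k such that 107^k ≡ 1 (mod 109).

36

Since 107 ∈ (Z/109Z)^×, its order divides φ(109) = 109 − 1 = 108 = 2^2 · 3^3.
Divisors of 108: 1, 2, 3, 4, 6, 9, 12, 18, 27, 36, 54, 108.
Compute 107^d (mod 109) for the divisors d until we hit 1:
107^1 ≡ 107
107^2 ≡ 4
107^3 ≡ 101
107^4 ≡ 16
107^6 ≡ 64
107^9 ≡ 33
107^12 ≡ 63
107^18 ≡ 108
107^27 ≡ 76
107^36 ≡ 1
Therefore the multiplicative order of 107 modulo 109 is 36.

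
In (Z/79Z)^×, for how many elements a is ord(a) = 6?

2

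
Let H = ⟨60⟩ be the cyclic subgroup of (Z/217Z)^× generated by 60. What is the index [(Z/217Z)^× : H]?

The order of 60 must divide φ(217) = φ(7·31) = (7−1)·(31−1) = 6·30 = 180 = 2^2 · 3^2 · 5.
Divisors of 180: 1, 2, 3, 4, 5, 6, 9, 10, 12, 15, 18, 20, 30, 36, 45, 60, 90, 180.
Check 60^d mod 217 for each divisor in increasing order:
60^1 ≡ 60 (mod 217)
60^2 ≡ 128 (mod 217)
60^3 ≡ 85 (mod 217)
60^4 ≡ 109 (mod 217)
60^5 ≡ 30 (mod 217)
60^6 ≡ 64 (mod 217)
60^9 ≡ 15 (mod 217)
60^10 ≡ 32 (mod 217)
60^12 ≡ 190 (mod 217)
60^15 ≡ 92 (mod 217)
60^18 ≡ 8 (mod 217)
60^20 ≡ 156 (mod 217)
60^30 ≡ 1 (mod 217) ✓
Thus |⟨60⟩| = ord(60) = 30.
[(Z/217Z)^× : ⟨60⟩] = 180/30 = 6.

6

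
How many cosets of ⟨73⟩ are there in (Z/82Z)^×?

10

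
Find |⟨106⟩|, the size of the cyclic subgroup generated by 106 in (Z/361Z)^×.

57

Since 106 ∈ (Z/361Z)^×, its order divides φ(361) = φ(19^2) = 19·(19−1) = 342 = 2 · 3^2 · 19.
Divisors of 342: 1, 2, 3, 6, 9, 18, 19, 38, 57, 114, 171, 342.
Compute 106^d (mod 361) for the divisors d until we hit 1:
106^1 ≡ 106 (mod 361)
106^2 ≡ 45 (mod 361)
106^3 ≡ 77 (mod 361)
106^6 ≡ 153 (mod 361)
106^9 ≡ 229 (mod 361)
106^18 ≡ 96 (mod 361)
106^19 ≡ 68 (mod 361)
106^38 ≡ 292 (mod 361)
106^57 ≡ 1 (mod 361) ✓
Hence ord(106) = 57.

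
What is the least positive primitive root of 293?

2

φ(293) = 293 − 1 = 292 = 2^2 · 73.
g is a primitive root iff g^(292/q) ≢ 1 (mod 293) for each prime q ∈ {2, 73}.
g = 2: 2^146 ≡ 292; 2^4 ≡ 16 — none is 1, so 2 is a primitive root.
Hence the least primitive root of 293 is 2.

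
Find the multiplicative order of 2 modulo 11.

10

Since 2 ∈ (Z/11Z)^×, its order divides φ(11) = 11 − 1 = 10 = 2 · 5.
Divisors of 10: 1, 2, 5, 10.
Evaluate successive powers at the divisors of 10:
2^1 ≡ 2 (mod 11)
2^2 ≡ 4 (mod 11)
2^5 ≡ 10 (mod 11)
2^10 ≡ 1 (mod 11) ✓
Therefore the multiplicative order of 2 modulo 11 is 10.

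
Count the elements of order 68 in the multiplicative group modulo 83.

0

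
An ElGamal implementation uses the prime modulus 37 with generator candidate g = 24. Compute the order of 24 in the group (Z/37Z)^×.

36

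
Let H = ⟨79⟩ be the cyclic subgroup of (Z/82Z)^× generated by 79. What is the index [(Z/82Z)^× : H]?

5

By Lagrange's theorem, ord_82(79) divides φ(82) = φ(2)·φ(41) = 1·40 = 40 = 2^3 · 5.
Divisors of 40: 1, 2, 4, 5, 8, 10, 20, 40.
Evaluate successive powers at the divisors of 40:
79^1 ≡ 79 (mod 82)
79^2 ≡ 9 (mod 82)
79^4 ≡ 81 (mod 82)
79^5 ≡ 3 (mod 82)
79^8 ≡ 1 (mod 82) ✓
The order of 79 is 8, so the subgroup it generates has 8 elements.
[(Z/82Z)^× : ⟨79⟩] = 40/8 = 5.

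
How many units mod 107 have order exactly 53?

φ(107) = 107 − 1 = 106 = 2 · 53.
Since (Z/107Z)^× is cyclic of order 106, the number of elements of order d is φ(d) when d | 106 and 0 otherwise.
53 | 106, and φ(53) = 53 − 1 = 52.

52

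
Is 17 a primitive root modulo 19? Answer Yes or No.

No

φ(19) = 19 − 1 = 18 = 2 · 3^2.
It suffices to check that the order of 17 is not a proper divisor of 18: compute 17^(18/q) for q ∈ {2, 3}.
17^9 ≡ 1 (mod 19)  [q = 2: ≡ 1 ✗]
17^6 ≡ 7 (mod 19)  [q = 3: ≢ 1 ✓]
17^9 ≡ 1 shows ord(17) | 9, strictly less than φ(19); not a primitive root.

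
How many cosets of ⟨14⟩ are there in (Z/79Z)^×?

3

The order of 14 must divide φ(79) = 79 − 1 = 78 = 2 · 3 · 13.
Divisors of 78: 1, 2, 3, 6, 13, 26, 39, 78.
Evaluate successive powers at the divisors of 78:
14^1 ≡ 14 (mod 79)
14^2 ≡ 38 (mod 79)
14^3 ≡ 58 (mod 79)
14^6 ≡ 46 (mod 79)
14^13 ≡ 78 (mod 79)
14^26 ≡ 1 (mod 79) ✓
Thus |⟨14⟩| = ord(14) = 26.
The index is φ(79) / ord(14) = 78 / 26 = 3.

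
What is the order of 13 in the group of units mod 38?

18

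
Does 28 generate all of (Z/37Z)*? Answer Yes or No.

No

φ(37) = 37 − 1 = 36 = 2^2 · 3^2.
An element g generates (Z/37Z)^× iff g^(36/q) ≢ 1 (mod 37) for each prime q ∈ {2, 3}.
28^18 ≡ 1 (mod 37)  [q = 2: ≡ 1 ✗]
28^12 ≡ 26 (mod 37)  [q = 3: ≢ 1 ✓]
The check at q = 2 fails, so 28 generates a proper subgroup.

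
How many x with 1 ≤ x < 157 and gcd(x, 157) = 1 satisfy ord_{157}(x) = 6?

2

φ(157) = 157 − 1 = 156 = 2^2 · 3 · 13.
(Z/157Z)^× is cyclic (|G| = 156); a cyclic group of order m has exactly φ(d) elements of each order d | m, and none otherwise.
6 = 2 · 3 divides 156, and φ(6) = 2.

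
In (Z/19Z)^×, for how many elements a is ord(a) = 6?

2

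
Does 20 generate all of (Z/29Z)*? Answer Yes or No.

No

φ(29) = 29 − 1 = 28 = 2^2 · 7.
Test 20^(28/q) mod 29 for each prime factor q of 28:
20^14 ≡ 1 (mod 29)  [q = 2: ≡ 1 ✗]
20^4 ≡ 7 (mod 29)  [q = 7: ≢ 1 ✓]
The check at q = 2 fails, so 20 generates a proper subgroup.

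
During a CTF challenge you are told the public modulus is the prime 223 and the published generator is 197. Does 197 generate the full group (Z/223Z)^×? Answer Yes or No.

No

φ(223) = 223 − 1 = 222 = 2 · 3 · 37.
It suffices to check that the order of 197 is not a proper divisor of 222: compute 197^(222/q) for q ∈ {2, 3, 37}.
197^111 ≡ 1 (mod 223)  [q = 2: ≡ 1 ✗]
197^74 ≡ 1 (mod 223)  [q = 3: ≡ 1 ✗]
197^6 ≡ 120 (mod 223)  [q = 37: ≢ 1 ✓]
The check at q = 2 fails, so 197 generates a proper subgroup.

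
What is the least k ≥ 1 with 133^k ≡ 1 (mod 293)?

Since 133 ∈ (Z/293Z)^×, its order divides φ(293) = 293 − 1 = 292 = 2^2 · 73.
Divisors of 292: 1, 2, 4, 73, 146, 292.
Compute 133^d (mod 293) for the divisors d until we hit 1:
133^1 ≡ 133
133^2 ≡ 109
133^4 ≡ 161
133^73 ≡ 1
The smallest such exponent is 73, so the order of 133 is 73.

73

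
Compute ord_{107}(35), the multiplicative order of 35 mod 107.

53

The order of 35 must divide φ(107) = 107 − 1 = 106 = 2 · 53.
Divisors of 106: 1, 2, 53, 106.
Test each divisor d:
35^1 ≡ 35
35^2 ≡ 48
35^53 ≡ 1
Hence ord(35) = 53.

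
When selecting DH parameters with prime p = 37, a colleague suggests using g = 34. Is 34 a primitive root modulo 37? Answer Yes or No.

φ(37) = 37 − 1 = 36 = 2^2 · 3^2.
Test 34^(36/q) mod 37 for each prime factor q of 36:
34^18 ≡ 1 (mod 37)  [q = 2: ≡ 1 ✗]
34^12 ≡ 10 (mod 37)  [q = 3: ≢ 1 ✓]
34^18 ≡ 1 shows ord(34) | 18, strictly less than φ(37); not a primitive root.

No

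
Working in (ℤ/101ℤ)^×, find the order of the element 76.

50

The order of 76 must divide φ(101) = 101 − 1 = 100 = 2^2 · 5^2.
Divisors of 100: 1, 2, 4, 5, 10, 20, 25, 50, 100.
Evaluate successive powers at the divisors of 100:
76^1 ≡ 76
76^2 ≡ 19
76^4 ≡ 58
76^5 ≡ 65
76^10 ≡ 84
76^20 ≡ 87
76^25 ≡ 100
76^50 ≡ 1
So ord_101(76) = 50.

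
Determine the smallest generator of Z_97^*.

5

φ(97) = 97 − 1 = 96 = 2^5 · 3.
g is a primitive root iff g^(96/q) ≢ 1 (mod 97) for each prime q ∈ {2, 3}.
g = 2: 2^48 ≡ 1 — hits 1, so not a primitive root.
g = 3: 3^48 ≡ 1 — hits 1, so not a primitive root.
g = 4: 4^48 ≡ 1 — hits 1, so not a primitive root.
g = 5: 5^48 ≡ 96; 5^32 ≡ 35 — none is 1, so 5 is a primitive root.
The smallest primitive root modulo 97 is 5.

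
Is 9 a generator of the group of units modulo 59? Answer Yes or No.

φ(59) = 59 − 1 = 58 = 2 · 29.
Test 9^(58/q) mod 59 for each prime factor q of 58:
9^29 ≡ 1 (mod 59)  [q = 2: ≡ 1 ✗]
9^2 ≡ 22 (mod 59)  [q = 29: ≢ 1 ✓]
Since 9^29 ≡ 1, the order of 9 divides 29 < 58, so 9 is not a primitive root.

No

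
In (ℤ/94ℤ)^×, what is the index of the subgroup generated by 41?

1

ord(41) | φ(94) = φ(2)·φ(47) = 1·46 = 46 = 2 · 23.
Divisors of 46: 1, 2, 23, 46.
Check 41^d mod 94 for each divisor in increasing order:
41^1 ≡ 41
41^2 ≡ 83
41^23 ≡ 93
41^46 ≡ 1
The order of 41 is 46, so the subgroup it generates has 46 elements.
[(Z/94Z)^× : ⟨41⟩] = 46/46 = 1.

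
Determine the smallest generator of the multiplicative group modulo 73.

φ(73) = 73 − 1 = 72 = 2^3 · 3^2.
Test candidates g = 2, 3, … against the prime factors q ∈ {2, 3} of φ(73): g is a generator iff g^(72/q) ≢ 1 for every such q.
g = 2: 2^36 ≡ 1 — hits 1, so not a primitive root.
g = 3: 3^36 ≡ 1 — hits 1, so not a primitive root.
g = 4: 4^36 ≡ 1 — hits 1, so not a primitive root.
g = 5: 5^36 ≡ 72; 5^24 ≡ 8 — none is 1, so 5 is a primitive root.
So 5 is the smallest generator of (Z/73Z)^×.

5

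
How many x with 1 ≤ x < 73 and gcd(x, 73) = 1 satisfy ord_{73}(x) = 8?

4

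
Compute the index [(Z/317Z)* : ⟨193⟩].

Since 193 ∈ (Z/317Z)^×, its order divides φ(317) = 317 − 1 = 316 = 2^2 · 79.
Divisors of 316: 1, 2, 4, 79, 158, 316.
Compute 193^d (mod 317) for the divisors d until we hit 1:
193^1 ≡ 193
193^2 ≡ 160
193^4 ≡ 240
193^79 ≡ 1
So ord_317(193) = 79, hence |⟨193⟩| = 79.
The index is φ(317) / ord(193) = 316 / 79 = 4.

4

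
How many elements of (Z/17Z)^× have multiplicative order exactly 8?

4

φ(17) = 17 − 1 = 16 = 2^4.
In a cyclic group of order 16, there are φ(d) elements of order d for each divisor d of 16, and zero for non-divisors.
8 = 2^3 divides 16, and φ(8) = 4.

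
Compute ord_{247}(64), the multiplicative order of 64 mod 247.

6

Since 64 ∈ (Z/247Z)^×, its order divides φ(247) = φ(13·19) = (13−1)·(19−1) = 12·18 = 216 = 2^3 · 3^3.
Divisors of 216: 1, 2, 3, 4, 6, 8, 9, 12, 18, 24, 27, 36, 54, 72, 108, 216.
Check 64^d mod 247 for each divisor in increasing order:
64^1 ≡ 64 (mod 247)
64^2 ≡ 144 (mod 247)
64^3 ≡ 77 (mod 247)
64^4 ≡ 235 (mod 247)
64^6 ≡ 1 (mod 247) ✓
The smallest such exponent is 6, so the order of 64 is 6.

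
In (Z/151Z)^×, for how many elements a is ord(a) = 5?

φ(151) = 151 − 1 = 150 = 2 · 3 · 5^2.
In a cyclic group of order 150, there are φ(d) elements of order d for each divisor d of 150, and zero for non-divisors.
5 | 150, and φ(5) = 5 − 1 = 4.

4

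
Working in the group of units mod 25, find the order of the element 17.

20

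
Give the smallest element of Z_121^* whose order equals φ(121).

φ(121) = φ(11^2) = 11·(11−1) = 110 = 2 · 5 · 11.
Test candidates g = 2, 3, … against the prime factors q ∈ {2, 5, 11} of φ(121): g is a generator iff g^(110/q) ≢ 1 for every such q.
g = 2: 2^55 ≡ 120; 2^22 ≡ 81; 2^10 ≡ 56 — none is 1, so 2 is a primitive root.
The smallest primitive root modulo 121 is 2.

2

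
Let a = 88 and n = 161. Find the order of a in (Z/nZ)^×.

Since 88 ∈ (Z/161Z)^×, its order divides φ(161) = φ(7·23) = (7−1)·(23−1) = 6·22 = 132 = 2^2 · 3 · 11.
Divisors of 132: 1, 2, 3, 4, 6, 11, 12, 22, 33, 44, 66, 132.
Check 88^d mod 161 for each divisor in increasing order:
88^1 ≡ 88
88^2 ≡ 16
88^3 ≡ 120
88^4 ≡ 95
88^6 ≡ 71
88^11 ≡ 114
88^12 ≡ 50
88^22 ≡ 116
88^33 ≡ 22
88^44 ≡ 93
88^66 ≡ 1
Therefore the multiplicative order of 88 modulo 161 is 66.

66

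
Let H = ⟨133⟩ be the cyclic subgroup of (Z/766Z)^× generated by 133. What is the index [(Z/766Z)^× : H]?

2

The order of 133 must divide φ(766) = φ(2)·φ(383) = 1·382 = 382 = 2 · 191.
Divisors of 382: 1, 2, 191, 382.
Test each divisor d:
133^1 ≡ 133 (mod 766)
133^2 ≡ 71 (mod 766)
133^191 ≡ 1 (mod 766) ✓
Thus |⟨133⟩| = ord(133) = 191.
The index is φ(766) / ord(133) = 382 / 191 = 2.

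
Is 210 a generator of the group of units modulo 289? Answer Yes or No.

φ(289) = φ(17^2) = 17·(17−1) = 272 = 2^4 · 17.
An element g generates (Z/289Z)^× iff g^(272/q) ≢ 1 (mod 289) for each prime q ∈ {2, 17}.
210^136 ≡ 288 (mod 289)  [q = 2: ≢ 1 ✓]
210^16 ≡ 69 (mod 289)  [q = 17: ≢ 1 ✓]
None equal 1, so ord_289(210) = 272: 210 is a primitive root.

Yes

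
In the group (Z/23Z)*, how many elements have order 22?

10

φ(23) = 23 − 1 = 22 = 2 · 11.
(Z/23Z)^× is cyclic (|G| = 22); a cyclic group of order m has exactly φ(d) elements of each order d | m, and none otherwise.
22 = 2 · 11 divides 22, and φ(22) = 10.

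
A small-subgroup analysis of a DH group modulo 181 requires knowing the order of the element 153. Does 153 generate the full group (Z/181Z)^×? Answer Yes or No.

φ(181) = 181 − 1 = 180 = 2^2 · 3^2 · 5.
Test 153^(180/q) mod 181 for each prime factor q of 180:
153^90 ≡ 180 (mod 181)  [q = 2: ≢ 1 ✓]
153^60 ≡ 132 (mod 181)  [q = 3: ≢ 1 ✓]
153^36 ≡ 42 (mod 181)  [q = 5: ≢ 1 ✓]
None equal 1, so ord_181(153) = 180: 153 is a primitive root.

Yes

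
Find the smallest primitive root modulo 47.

φ(47) = 47 − 1 = 46 = 2 · 23.
Test candidates g = 2, 3, … against the prime factors q ∈ {2, 23} of φ(47): g is a generator iff g^(46/q) ≢ 1 for every such q.
g = 2: 2^23 ≡ 1 — hits 1, so not a primitive root.
g = 3: 3^23 ≡ 1 — hits 1, so not a primitive root.
g = 4: 4^23 ≡ 1 — hits 1, so not a primitive root.
g = 5: 5^23 ≡ 46; 5^2 ≡ 25 — none is 1, so 5 is a primitive root.
Hence the least primitive root of 47 is 5.

5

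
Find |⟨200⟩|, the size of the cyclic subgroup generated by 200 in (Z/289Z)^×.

ord(200) | φ(289) = φ(17^2) = 17·(17−1) = 272 = 2^4 · 17.
Divisors of 272: 1, 2, 4, 8, 16, 17, 34, 68, 136, 272.
Test each divisor d:
200^1 ≡ 200 (mod 289)
200^2 ≡ 118 (mod 289)
200^4 ≡ 52 (mod 289)
200^8 ≡ 103 (mod 289)
200^16 ≡ 205 (mod 289)
200^17 ≡ 251 (mod 289)
200^34 ≡ 288 (mod 289)
200^68 ≡ 1 (mod 289) ✓
Hence ord(200) = 68.

68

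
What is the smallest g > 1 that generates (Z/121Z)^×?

φ(121) = φ(11^2) = 11·(11−1) = 110 = 2 · 5 · 11.
g is a primitive root iff g^(110/q) ≢ 1 (mod 121) for each prime q ∈ {2, 5, 11}.
g = 2: 2^55 ≡ 120; 2^22 ≡ 81; 2^10 ≡ 56 — none is 1, so 2 is a primitive root.
The smallest primitive root modulo 121 is 2.

2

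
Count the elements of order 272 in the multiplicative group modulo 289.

128

φ(289) = φ(17^2) = 17·(17−1) = 272 = 2^4 · 17.
(Z/289Z)^× is cyclic (|G| = 272); a cyclic group of order m has exactly φ(d) elements of each order d | m, and none otherwise.
272 = 2^4 · 17 divides 272, and φ(272) = 128.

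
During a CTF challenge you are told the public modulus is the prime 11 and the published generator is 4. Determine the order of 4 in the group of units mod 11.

5

The order of 4 must divide φ(11) = 11 − 1 = 10 = 2 · 5.
Divisors of 10: 1, 2, 5, 10.
Compute 4^d (mod 11) for the divisors d until we hit 1:
4^1 ≡ 4 (mod 11)
4^2 ≡ 5 (mod 11)
4^5 ≡ 1 (mod 11) ✓
So ord_11(4) = 5.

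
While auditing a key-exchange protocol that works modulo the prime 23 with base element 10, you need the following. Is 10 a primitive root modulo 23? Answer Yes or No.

φ(23) = 23 − 1 = 22 = 2 · 11.
An element g generates (Z/23Z)^× iff g^(22/q) ≢ 1 (mod 23) for each prime q ∈ {2, 11}.
10^11 ≡ 22 (mod 23)  [q = 2: ≢ 1 ✓]
10^2 ≡ 8 (mod 23)  [q = 11: ≢ 1 ✓]
Every test exponent gives a nontrivial residue, hence 10 generates the full group.

Yes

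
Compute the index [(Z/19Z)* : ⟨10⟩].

1

Since 10 ∈ (Z/19Z)^×, its order divides φ(19) = 19 − 1 = 18 = 2 · 3^2.
Divisors of 18: 1, 2, 3, 6, 9, 18.
Test each divisor d:
10^1 ≡ 10
10^2 ≡ 5
10^3 ≡ 12
10^6 ≡ 11
10^9 ≡ 18
10^18 ≡ 1
Thus |⟨10⟩| = ord(10) = 18.
Index = |(Z/19Z)^×| / |⟨10⟩| = 18 / 18 = 1.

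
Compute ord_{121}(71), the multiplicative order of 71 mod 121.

By Lagrange's theorem, ord_121(71) divides φ(121) = φ(11^2) = 11·(11−1) = 110 = 2 · 5 · 11.
Divisors of 110: 1, 2, 5, 10, 11, 22, 55, 110.
Compute 71^d (mod 121) for the divisors d until we hit 1:
71^1 ≡ 71
71^2 ≡ 80
71^5 ≡ 45
71^10 ≡ 89
71^11 ≡ 27
71^22 ≡ 3
71^55 ≡ 1
Hence ord(71) = 55.

55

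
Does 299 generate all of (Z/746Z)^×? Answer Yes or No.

No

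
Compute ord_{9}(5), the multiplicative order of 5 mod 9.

6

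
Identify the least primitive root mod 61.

2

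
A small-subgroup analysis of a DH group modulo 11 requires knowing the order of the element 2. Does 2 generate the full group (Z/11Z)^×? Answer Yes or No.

Yes

φ(11) = 11 − 1 = 10 = 2 · 5.
It suffices to check that the order of 2 is not a proper divisor of 10: compute 2^(10/q) for q ∈ {2, 5}.
2^5 ≡ 10 (mod 11)  [q = 2: ≢ 1 ✓]
2^2 ≡ 4 (mod 11)  [q = 5: ≢ 1 ✓]
Every test exponent gives a nontrivial residue, hence 2 generates the full group.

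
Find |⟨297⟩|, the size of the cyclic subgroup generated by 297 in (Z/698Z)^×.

By Lagrange's theorem, ord_698(297) divides φ(698) = φ(2)·φ(349) = 1·348 = 348 = 2^2 · 3 · 29.
Divisors of 348: 1, 2, 3, 4, 6, 12, 29, 58, 87, 116, 174, 348.
Check 297^d mod 698 for each divisor in increasing order:
297^1 ≡ 297
297^2 ≡ 261
297^3 ≡ 39
297^4 ≡ 415
297^6 ≡ 125
297^12 ≡ 269
297^29 ≡ 213
297^58 ≡ 697
297^87 ≡ 485
297^116 ≡ 1
Hence ord(297) = 116.

116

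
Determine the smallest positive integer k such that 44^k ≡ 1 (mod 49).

The order of 44 must divide φ(49) = φ(7^2) = 7·(7−1) = 42 = 2 · 3 · 7.
Divisors of 42: 1, 2, 3, 6, 7, 14, 21, 42.
Test each divisor d:
44^1 ≡ 44
44^2 ≡ 25
44^3 ≡ 22
44^6 ≡ 43
44^7 ≡ 30
44^14 ≡ 18
44^21 ≡ 1
Hence ord(44) = 21.

21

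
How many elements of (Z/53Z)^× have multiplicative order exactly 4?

φ(53) = 53 − 1 = 52 = 2^2 · 13.
(Z/53Z)^× is cyclic (|G| = 52); a cyclic group of order m has exactly φ(d) elements of each order d | m, and none otherwise.
4 = 2^2 divides 52, and φ(4) = 2.

2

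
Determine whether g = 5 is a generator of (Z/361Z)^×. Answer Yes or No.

No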